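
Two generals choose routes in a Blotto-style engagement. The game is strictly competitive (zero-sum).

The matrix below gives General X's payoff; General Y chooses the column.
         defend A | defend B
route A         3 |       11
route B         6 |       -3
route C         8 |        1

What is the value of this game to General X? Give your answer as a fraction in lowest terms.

17/3

Row route B is strictly dominated by row route C, so General X never plays it.
The remaining 2×2 game on (route A, route C) × (defend A, defend B) has no saddle point. Let General X play route A with probability p; indifference gives 3p + 8(1−p) = 11p + (1−p), so p = 7/15.
Similarly General Y's optimal q on defend A is 2/3, and the value is 3·(2/3) + (11)·(1/3) = 17/3.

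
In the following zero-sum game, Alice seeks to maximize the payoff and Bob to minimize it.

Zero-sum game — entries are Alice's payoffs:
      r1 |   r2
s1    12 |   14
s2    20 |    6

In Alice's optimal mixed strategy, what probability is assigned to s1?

Row minima are 12 and 6, so Alice's maximin is 12; column maxima are 20 and 14, so Bob's minimax is 14. These differ, so the equilibrium is in mixed strategies.
Let Alice play s1 with probability p. Bob is indifferent when 12p + 20(1−p) = 14p + 6(1−p), giving p = 7/8.

7/8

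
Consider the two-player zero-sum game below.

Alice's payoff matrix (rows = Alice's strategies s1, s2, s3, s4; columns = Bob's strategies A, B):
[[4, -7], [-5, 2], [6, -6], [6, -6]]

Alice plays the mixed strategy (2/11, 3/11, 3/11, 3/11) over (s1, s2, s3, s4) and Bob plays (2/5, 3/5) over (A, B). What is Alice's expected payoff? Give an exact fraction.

Against (2/5, 3/5), each row's expected payoff is s1: -13/5; s2: -4/5; s3: -6/5; s4: -6/5.
Taking the (2/11, 3/11, 3/11, 3/11)-weighted average: (2/11)·(-13/5) + (3/11)·(-4/5) + (3/11)·(-6/5) + (3/11)·(-6/5) = -74/55.

-74/55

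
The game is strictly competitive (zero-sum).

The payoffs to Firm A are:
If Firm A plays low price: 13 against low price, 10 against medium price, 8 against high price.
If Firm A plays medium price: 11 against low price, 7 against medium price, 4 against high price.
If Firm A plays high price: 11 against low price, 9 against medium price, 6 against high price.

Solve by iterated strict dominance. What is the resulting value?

Row medium price is strictly dominated by row low price (13>11, 10>7, 8>4); eliminate medium price.
Column low price is strictly dominated by medium price for Firm B (10<13, 9<11); eliminate low price.
Column medium price is strictly dominated by high price for Firm B (8<10, 6<9); eliminate medium price.
Row high price is strictly dominated by row low price (8>6); eliminate high price.
Only (low price, high price) remains, with payoff 8.

8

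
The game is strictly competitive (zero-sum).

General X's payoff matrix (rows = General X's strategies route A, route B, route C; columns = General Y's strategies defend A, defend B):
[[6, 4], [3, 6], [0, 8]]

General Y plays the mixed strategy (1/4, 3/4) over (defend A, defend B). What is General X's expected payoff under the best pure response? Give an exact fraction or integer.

6

route A: (6)·(1/4) + (4)·(3/4) = 9/2.
route B: (3)·(1/4) + (6)·(3/4) = 21/4.
route C: (0)·(1/4) + (8)·(3/4) = 6.
The best pure response is route C with expected payoff 6.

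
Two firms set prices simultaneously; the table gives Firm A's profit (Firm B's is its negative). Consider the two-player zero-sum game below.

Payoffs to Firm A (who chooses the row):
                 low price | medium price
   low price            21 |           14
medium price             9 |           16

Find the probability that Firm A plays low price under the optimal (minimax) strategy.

Row minima are 14 and 9, so Firm A's maximin is 14; column maxima are 21 and 16, so Firm B's minimax is 16. These differ, so the equilibrium is in mixed strategies.
Let Firm A play low price with probability p. Firm B is indifferent when 21p + 9(1−p) = 14p + 16(1−p), giving p = 1/2.

1/2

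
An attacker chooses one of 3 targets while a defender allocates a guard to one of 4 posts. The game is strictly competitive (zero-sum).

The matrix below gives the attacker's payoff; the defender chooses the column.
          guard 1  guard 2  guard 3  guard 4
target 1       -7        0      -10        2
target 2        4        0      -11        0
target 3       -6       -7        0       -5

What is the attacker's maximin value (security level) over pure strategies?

The worst-case payoff for each row is target 1: -10, target 2: -11, target 3: -7.
The best of these is -7.

-7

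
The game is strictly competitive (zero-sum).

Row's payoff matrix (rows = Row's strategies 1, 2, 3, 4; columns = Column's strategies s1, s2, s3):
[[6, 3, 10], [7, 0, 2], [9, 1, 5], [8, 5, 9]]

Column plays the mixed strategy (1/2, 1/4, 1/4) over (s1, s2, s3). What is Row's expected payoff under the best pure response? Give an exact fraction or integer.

1: (6)·(1/2) + (3)·(1/4) + (10)·(1/4) = 25/4.
2: (7)·(1/2) + (0)·(1/4) + (2)·(1/4) = 4.
3: (9)·(1/2) + (1)·(1/4) + (5)·(1/4) = 6.
4: (8)·(1/2) + (5)·(1/4) + (9)·(1/4) = 15/2.
The best pure response is 4 with expected payoff 15/2.

15/2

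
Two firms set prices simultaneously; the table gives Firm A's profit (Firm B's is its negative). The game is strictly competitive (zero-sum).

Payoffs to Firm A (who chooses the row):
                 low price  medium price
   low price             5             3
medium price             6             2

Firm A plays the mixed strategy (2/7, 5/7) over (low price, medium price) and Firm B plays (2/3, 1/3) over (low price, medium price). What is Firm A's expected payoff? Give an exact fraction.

Against (2/3, 1/3), each row's expected payoff is low price: 13/3; medium price: 14/3.
Taking the (2/7, 5/7)-weighted average: (2/7)·(13/3) + (5/7)·(14/3) = 32/7.

32/7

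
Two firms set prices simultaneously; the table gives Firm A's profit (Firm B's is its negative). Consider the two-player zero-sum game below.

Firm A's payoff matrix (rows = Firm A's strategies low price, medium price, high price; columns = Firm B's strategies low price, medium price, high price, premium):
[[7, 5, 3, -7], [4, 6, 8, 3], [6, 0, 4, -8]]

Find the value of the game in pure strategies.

Row minima: -7, 3, -8 → Firm A's maximin is 3.
Column maxima: 7, 6, 8, 3 → Firm B's minimax is 3.
They coincide at (medium price, premium), so the value is 3.

3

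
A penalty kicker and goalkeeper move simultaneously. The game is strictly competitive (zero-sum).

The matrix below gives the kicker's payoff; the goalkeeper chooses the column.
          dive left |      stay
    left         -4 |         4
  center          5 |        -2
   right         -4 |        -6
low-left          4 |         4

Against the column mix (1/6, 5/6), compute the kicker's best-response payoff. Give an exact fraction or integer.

4

left: (-4)·(1/6) + (4)·(5/6) = 8/3.
center: (5)·(1/6) + (-2)·(5/6) = -5/6.
right: (-4)·(1/6) + (-6)·(5/6) = -17/3.
low-left: (4)·(1/6) + (4)·(5/6) = 4.
The best pure response is low-left with expected payoff 4.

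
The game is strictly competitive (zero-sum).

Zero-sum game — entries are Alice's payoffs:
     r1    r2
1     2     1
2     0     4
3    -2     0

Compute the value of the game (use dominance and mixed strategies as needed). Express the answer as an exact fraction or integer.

Row 3 is strictly dominated by row 2, so Alice never plays it.
The remaining 2×2 game on (1, 2) × (r1, r2) has no saddle point. Let Alice play 1 with probability p; indifference gives 2p = p + 4(1−p), so p = 4/5.
Similarly Bob's optimal q on r1 is 3/5, and the value is 2·(3/5) + (1)·(2/5) = 8/5.

8/5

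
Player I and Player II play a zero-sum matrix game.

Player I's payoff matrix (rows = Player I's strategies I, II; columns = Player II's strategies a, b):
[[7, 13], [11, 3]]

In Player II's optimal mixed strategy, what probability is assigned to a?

5/7

Row minima are 7 and 3, so Player I's maximin is 7; column maxima are 11 and 13, so Player II's minimax is 11. These differ, so the equilibrium is in mixed strategies.
Let Player II play a with probability q. Player I is indifferent when 7q + 13(1−q) = 11q + 3(1−q), giving q = 5/7.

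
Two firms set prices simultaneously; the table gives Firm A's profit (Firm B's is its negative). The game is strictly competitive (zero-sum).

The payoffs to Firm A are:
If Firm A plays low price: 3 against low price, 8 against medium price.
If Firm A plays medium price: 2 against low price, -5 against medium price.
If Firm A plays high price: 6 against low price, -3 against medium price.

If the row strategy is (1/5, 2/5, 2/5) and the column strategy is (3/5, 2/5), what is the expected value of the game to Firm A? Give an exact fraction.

41/25

Against (3/5, 2/5), each row's expected payoff is low price: 5; medium price: -4/5; high price: 12/5.
Taking the (1/5, 2/5, 2/5)-weighted average: (1/5)·(5) + (2/5)·(-4/5) + (2/5)·(12/5) = 41/25.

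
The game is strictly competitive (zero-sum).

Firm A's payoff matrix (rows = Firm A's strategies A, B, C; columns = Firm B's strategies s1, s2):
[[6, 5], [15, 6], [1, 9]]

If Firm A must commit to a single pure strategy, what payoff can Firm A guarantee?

6

The worst-case payoff for each row is A: 5, B: 6, C: 1.
The best of these is 6.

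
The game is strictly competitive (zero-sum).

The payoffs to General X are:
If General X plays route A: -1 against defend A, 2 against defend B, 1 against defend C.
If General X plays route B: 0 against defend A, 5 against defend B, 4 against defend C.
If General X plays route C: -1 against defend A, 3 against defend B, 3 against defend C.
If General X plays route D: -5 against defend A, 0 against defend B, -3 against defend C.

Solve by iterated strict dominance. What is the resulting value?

Column defend C is strictly dominated by defend A for General Y (-1<1, 0<4, -1<3, -5<-3); eliminate defend C.
Column defend B is strictly dominated by defend A for General Y (-1<2, 0<5, -1<3, -5<0); eliminate defend B.
Row route A is strictly dominated by row route B (0>-1); eliminate route A.
Row route D is strictly dominated by row route B (0>-5); eliminate route D.
Row route C is strictly dominated by row route B (0>-1); eliminate route C.
Only (route B, defend A) remains, with payoff 0.

0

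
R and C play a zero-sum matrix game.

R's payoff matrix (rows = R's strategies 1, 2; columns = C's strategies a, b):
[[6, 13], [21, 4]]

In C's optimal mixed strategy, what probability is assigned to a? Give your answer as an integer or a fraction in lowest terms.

3/8

Row minima are 6 and 4, so R's maximin is 6; column maxima are 21 and 13, so C's minimax is 13. These differ, so the equilibrium is in mixed strategies.
Let C play a with probability q. R is indifferent when 6q + 13(1−q) = 21q + 4(1−q), giving q = 3/8.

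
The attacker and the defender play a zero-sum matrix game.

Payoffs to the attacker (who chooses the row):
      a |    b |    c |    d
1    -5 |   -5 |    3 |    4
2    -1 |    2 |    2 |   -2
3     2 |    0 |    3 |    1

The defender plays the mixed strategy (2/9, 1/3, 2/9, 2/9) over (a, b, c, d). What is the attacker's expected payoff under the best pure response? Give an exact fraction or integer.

4/3

1: (-5)·(2/9) + (-5)·(1/3) + (3)·(2/9) + (4)·(2/9) = -11/9.
2: (-1)·(2/9) + (2)·(1/3) + (2)·(2/9) + (-2)·(2/9) = 4/9.
3: (2)·(2/9) + (0)·(1/3) + (3)·(2/9) + (1)·(2/9) = 4/3.
The best pure response is 3 with expected payoff 4/3.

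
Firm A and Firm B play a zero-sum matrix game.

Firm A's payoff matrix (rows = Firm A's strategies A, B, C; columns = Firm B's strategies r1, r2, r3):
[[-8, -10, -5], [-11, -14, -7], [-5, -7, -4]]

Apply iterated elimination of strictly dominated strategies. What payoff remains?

-7

Column r1 is strictly dominated by r2 for Firm B (-10<-8, -14<-11, -7<-5); eliminate r1.
Column r3 is strictly dominated by r2 for Firm B (-10<-5, -14<-7, -7<-4); eliminate r3.
Row A is strictly dominated by row C (-7>-10); eliminate A.
Row B is strictly dominated by row C (-7>-14); eliminate B.
Only (C, r2) remains, with payoff -7.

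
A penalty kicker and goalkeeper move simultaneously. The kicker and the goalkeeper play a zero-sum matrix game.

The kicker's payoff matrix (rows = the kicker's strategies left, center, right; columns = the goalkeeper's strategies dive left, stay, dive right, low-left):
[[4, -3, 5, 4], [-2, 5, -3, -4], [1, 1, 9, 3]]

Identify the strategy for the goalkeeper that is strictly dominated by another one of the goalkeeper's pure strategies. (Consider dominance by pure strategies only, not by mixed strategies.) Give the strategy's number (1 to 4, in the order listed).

The goalkeeper prefers columns that give the kicker less. Compare dive right with low-left: 4 < 5, -4 < -3, 3 < 9.
So low-left strictly dominates dive right for the goalkeeper; dive right is strictly dominated.

3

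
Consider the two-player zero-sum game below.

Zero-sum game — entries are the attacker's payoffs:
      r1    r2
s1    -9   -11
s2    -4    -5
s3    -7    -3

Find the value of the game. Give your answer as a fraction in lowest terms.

-23/5

Row s1 is strictly dominated by row s2, so the attacker never plays it.
The remaining 2×2 game on (s2, s3) × (r1, r2) has no saddle point. Let the attacker play s2 with probability p; indifference gives −4p − 7(1−p) = −5p − 3(1−p), so p = 4/5.
Similarly the defender's optimal q on r1 is 2/5, and the value is -4·(2/5) + (-5)·(3/5) = -23/5.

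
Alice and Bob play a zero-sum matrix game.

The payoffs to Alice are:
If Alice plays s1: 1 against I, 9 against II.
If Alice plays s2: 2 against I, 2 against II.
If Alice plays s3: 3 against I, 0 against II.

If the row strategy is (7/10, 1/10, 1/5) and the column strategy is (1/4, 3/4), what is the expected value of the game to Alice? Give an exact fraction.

Against (1/4, 3/4), each row's expected payoff is s1: 7; s2: 2; s3: 3/4.
Taking the (7/10, 1/10, 1/5)-weighted average: (7/10)·(7) + (1/10)·(2) + (1/5)·(3/4) = 21/4.

21/4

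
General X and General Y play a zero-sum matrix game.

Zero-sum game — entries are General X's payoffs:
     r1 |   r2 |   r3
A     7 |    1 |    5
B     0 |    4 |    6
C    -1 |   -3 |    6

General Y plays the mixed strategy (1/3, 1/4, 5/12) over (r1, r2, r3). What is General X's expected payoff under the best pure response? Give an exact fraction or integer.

14/3

A: (7)·(1/3) + (1)·(1/4) + (5)·(5/12) = 14/3.
B: (0)·(1/3) + (4)·(1/4) + (6)·(5/12) = 7/2.
C: (-1)·(1/3) + (-3)·(1/4) + (6)·(5/12) = 17/12.
The best pure response is A with expected payoff 14/3.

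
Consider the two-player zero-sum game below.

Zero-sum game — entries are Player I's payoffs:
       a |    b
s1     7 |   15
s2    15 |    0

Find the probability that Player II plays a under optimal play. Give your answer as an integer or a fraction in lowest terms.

Row minima are 7 and 0, so Player I's maximin is 7; column maxima are 15 and 15, so Player II's minimax is 15. These differ, so the equilibrium is in mixed strategies.
Let Player II play a with probability q. Player I is indifferent when 7q + 15(1−q) = 15q, giving q = 15/23.

15/23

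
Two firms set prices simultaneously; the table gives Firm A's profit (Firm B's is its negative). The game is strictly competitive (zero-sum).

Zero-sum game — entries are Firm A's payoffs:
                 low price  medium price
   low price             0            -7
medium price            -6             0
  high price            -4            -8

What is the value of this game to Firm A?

Row high price is strictly dominated by row low price, so Firm A never plays it.
The remaining 2×2 game on (low price, medium price) × (low price, medium price) has no saddle point. Let Firm A play low price with probability p; indifference gives −6(1−p) = −7p, so p = 6/13.
Similarly Firm B's optimal q on low price is 7/13, and the value is 0·(7/13) + (-7)·(6/13) = -42/13.

-42/13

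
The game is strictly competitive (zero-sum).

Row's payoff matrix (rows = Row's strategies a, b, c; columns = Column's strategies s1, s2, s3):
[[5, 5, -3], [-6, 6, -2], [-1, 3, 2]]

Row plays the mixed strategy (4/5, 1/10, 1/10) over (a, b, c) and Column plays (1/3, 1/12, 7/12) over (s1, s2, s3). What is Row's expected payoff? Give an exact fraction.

Against (1/3, 1/12, 7/12), each row's expected payoff is a: 1/3; b: -8/3; c: 13/12.
Taking the (4/5, 1/10, 1/10)-weighted average: (4/5)·(1/3) + (1/10)·(-8/3) + (1/10)·(13/12) = 13/120.

13/120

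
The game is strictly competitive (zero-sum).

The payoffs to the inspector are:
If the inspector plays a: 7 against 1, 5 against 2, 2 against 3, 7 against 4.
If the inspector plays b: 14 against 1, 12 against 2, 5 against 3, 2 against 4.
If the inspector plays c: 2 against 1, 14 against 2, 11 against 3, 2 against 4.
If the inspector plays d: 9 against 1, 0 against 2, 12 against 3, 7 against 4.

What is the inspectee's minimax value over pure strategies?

7

The worst case (largest entry) in each column is 1: 14, 2: 14, 3: 12, 4: 7.
The best (smallest) of these is 7.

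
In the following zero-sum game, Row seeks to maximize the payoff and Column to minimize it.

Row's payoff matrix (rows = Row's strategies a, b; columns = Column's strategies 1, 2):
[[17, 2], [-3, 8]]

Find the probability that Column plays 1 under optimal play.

3/13

Row minima are 2 and -3, so Row's maximin is 2; column maxima are 17 and 8, so Column's minimax is 8. These differ, so the equilibrium is in mixed strategies.
Let Column play 1 with probability q. Row is indifferent when 17q + 2(1−q) = −3q + 8(1−q), giving q = 3/13.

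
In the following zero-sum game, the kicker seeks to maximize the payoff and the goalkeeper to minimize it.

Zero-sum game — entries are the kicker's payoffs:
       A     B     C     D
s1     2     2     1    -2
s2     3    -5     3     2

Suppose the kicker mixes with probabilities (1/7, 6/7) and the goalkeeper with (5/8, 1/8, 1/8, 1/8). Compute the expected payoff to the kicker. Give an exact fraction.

101/56

Against (5/8, 1/8, 1/8, 1/8), each row's expected payoff is s1: 11/8; s2: 15/8.
Taking the (1/7, 6/7)-weighted average: (1/7)·(11/8) + (6/7)·(15/8) = 101/56.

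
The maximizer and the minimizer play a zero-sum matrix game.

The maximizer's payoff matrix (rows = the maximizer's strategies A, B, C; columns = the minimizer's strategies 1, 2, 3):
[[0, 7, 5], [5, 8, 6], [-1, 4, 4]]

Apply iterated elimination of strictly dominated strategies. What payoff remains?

5

Column 2 is strictly dominated by 1 for the minimizer (0<7, 5<8, -1<4); eliminate 2.
Column 3 is strictly dominated by 1 for the minimizer (0<5, 5<6, -1<4); eliminate 3.
Row A is strictly dominated by row B (5>0); eliminate A.
Row C is strictly dominated by row B (5>-1); eliminate C.
Only (B, 1) remains, with payoff 5.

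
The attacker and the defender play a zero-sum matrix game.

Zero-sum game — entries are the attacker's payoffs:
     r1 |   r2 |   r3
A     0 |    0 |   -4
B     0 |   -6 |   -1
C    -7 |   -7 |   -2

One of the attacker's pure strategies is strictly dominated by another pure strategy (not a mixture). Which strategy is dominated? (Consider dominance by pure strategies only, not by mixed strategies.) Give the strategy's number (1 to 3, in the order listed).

3

Compare C with B: 0 > -7, -6 > -7, -1 > -2.
So B strictly dominates C for the attacker; C is strictly dominated.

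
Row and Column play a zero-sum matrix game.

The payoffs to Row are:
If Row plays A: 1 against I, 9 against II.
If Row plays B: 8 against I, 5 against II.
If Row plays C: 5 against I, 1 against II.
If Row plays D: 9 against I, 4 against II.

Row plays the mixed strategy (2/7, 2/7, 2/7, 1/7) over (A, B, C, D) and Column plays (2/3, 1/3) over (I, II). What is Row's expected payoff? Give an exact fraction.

Against (2/3, 1/3), each row's expected payoff is A: 11/3; B: 7; C: 11/3; D: 22/3.
Taking the (2/7, 2/7, 2/7, 1/7)-weighted average: (2/7)·(11/3) + (2/7)·(7) + (2/7)·(11/3) + (1/7)·(22/3) = 36/7.

36/7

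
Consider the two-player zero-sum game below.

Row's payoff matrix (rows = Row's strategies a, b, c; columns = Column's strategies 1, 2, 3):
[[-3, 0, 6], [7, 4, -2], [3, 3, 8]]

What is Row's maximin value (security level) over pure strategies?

The worst-case payoff for each row is a: -3, b: -2, c: 3.
The best of these is 3.

3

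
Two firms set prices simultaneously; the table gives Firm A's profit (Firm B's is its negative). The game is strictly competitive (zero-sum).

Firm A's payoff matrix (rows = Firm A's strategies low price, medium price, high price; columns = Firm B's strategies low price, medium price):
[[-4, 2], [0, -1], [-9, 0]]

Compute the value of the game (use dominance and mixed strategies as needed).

-4/7

Row high price is strictly dominated by row low price, so Firm A never plays it.
The remaining 2×2 game on (low price, medium price) × (low price, medium price) has no saddle point. Let Firm A play low price with probability p; indifference gives −4p = 2p − (1−p), so p = 1/7.
Similarly Firm B's optimal q on low price is 3/7, and the value is -4·(3/7) + (2)·(4/7) = -4/7.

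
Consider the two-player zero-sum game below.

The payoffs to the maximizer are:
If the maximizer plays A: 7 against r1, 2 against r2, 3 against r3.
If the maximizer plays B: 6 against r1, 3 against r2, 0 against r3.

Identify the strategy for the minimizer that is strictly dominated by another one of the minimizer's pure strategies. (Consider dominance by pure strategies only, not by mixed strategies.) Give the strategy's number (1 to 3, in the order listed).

The minimizer prefers columns that give the maximizer less. Compare r1 with r2: 2 < 7, 3 < 6.
So r2 strictly dominates r1 for the minimizer; r1 is strictly dominated.

1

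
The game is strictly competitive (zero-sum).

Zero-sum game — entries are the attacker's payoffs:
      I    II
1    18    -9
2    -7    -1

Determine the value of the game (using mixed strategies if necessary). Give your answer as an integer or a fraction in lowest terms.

Row minima are -9 and -7, so the attacker's maximin is -7; column maxima are 18 and -1, so the defender's minimax is -1. These differ, so the equilibrium is in mixed strategies.
Let the attacker play 1 with probability p. The defender is indifferent when 18p − 7(1−p) = −9p − (1−p), giving p = 2/11.
Let the defender play I with probability q. The attacker is indifferent when 18q − 9(1−q) = −7q − (1−q), giving q = 8/33.
The value is 18·(8/33) + (-9)·(25/33) = -27/11.

-27/11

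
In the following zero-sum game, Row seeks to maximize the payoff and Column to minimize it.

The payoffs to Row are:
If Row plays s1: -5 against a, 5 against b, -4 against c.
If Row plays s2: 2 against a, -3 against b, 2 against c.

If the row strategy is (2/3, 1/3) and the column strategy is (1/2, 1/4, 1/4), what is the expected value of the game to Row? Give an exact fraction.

Against (1/2, 1/4, 1/4), each row's expected payoff is s1: -9/4; s2: 3/4.
Taking the (2/3, 1/3)-weighted average: (2/3)·(-9/4) + (1/3)·(3/4) = -5/4.

-5/4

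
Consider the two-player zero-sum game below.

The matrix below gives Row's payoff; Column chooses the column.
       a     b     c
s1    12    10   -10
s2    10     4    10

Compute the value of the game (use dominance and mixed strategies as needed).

Column a is strictly dominated by b for Column (it gives Row more in every row).
The remaining 2×2 game on (s1, s2) × (b, c) has no saddle point. Let Row play s1 with probability p; indifference gives 10p + 4(1−p) = −10p + 10(1−p), so p = 3/13.
Similarly Column's optimal q on b is 10/13, and the value is 10·(10/13) + (-10)·(3/13) = 70/13.

70/13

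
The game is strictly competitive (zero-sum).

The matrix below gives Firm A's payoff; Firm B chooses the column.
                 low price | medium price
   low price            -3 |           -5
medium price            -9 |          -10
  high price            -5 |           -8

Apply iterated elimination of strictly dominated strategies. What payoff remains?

-5

Row medium price is strictly dominated by row low price (-3>-9, -5>-10); eliminate medium price.
Row high price is strictly dominated by row low price (-3>-5, -5>-8); eliminate high price.
Column low price is strictly dominated by medium price for Firm B (-5<-3); eliminate low price.
Only (low price, medium price) remains, with payoff -5.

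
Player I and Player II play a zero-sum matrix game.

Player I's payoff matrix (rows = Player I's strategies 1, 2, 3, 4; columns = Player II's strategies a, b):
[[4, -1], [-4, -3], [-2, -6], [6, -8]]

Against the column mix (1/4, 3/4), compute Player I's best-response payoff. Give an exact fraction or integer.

1/4

1: (4)·(1/4) + (-1)·(3/4) = 1/4.
2: (-4)·(1/4) + (-3)·(3/4) = -13/4.
3: (-2)·(1/4) + (-6)·(3/4) = -5.
4: (6)·(1/4) + (-8)·(3/4) = -9/2.
The best pure response is 1 with expected payoff 1/4.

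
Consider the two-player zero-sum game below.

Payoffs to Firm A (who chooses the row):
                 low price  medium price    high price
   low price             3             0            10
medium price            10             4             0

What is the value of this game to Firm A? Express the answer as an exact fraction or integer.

20/7

Column low price is strictly dominated by medium price for Firm B (it gives Firm A more in every row).
The remaining 2×2 game on (low price, medium price) × (medium price, high price) has no saddle point. Let Firm A play low price with probability p; indifference gives 4(1−p) = 10p, so p = 2/7.
Similarly Firm B's optimal q on medium price is 5/7, and the value is 0·(5/7) + (10)·(2/7) = 20/7.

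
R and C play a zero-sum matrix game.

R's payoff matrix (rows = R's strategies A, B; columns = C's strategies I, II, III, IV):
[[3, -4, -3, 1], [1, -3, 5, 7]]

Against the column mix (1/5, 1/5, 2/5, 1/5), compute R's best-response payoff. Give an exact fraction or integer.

3

A: (3)·(1/5) + (-4)·(1/5) + (-3)·(2/5) + (1)·(1/5) = -6/5.
B: (1)·(1/5) + (-3)·(1/5) + (5)·(2/5) + (7)·(1/5) = 3.
The best pure response is B with expected payoff 3.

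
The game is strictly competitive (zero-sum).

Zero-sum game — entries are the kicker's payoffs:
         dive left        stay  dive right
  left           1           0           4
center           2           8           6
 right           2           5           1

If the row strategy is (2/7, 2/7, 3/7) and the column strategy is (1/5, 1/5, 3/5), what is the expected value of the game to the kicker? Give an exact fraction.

16/5

Against (1/5, 1/5, 3/5), each row's expected payoff is left: 13/5; center: 28/5; right: 2.
Taking the (2/7, 2/7, 3/7)-weighted average: (2/7)·(13/5) + (2/7)·(28/5) + (3/7)·(2) = 16/5.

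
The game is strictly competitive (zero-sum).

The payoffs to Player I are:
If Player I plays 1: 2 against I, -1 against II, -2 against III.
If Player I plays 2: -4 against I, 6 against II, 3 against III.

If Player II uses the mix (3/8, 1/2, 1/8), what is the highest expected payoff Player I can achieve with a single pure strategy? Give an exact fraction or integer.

15/8

1: (2)·(3/8) + (-1)·(1/2) + (-2)·(1/8) = 0.
2: (-4)·(3/8) + (6)·(1/2) + (3)·(1/8) = 15/8.
The best pure response is 2 with expected payoff 15/8.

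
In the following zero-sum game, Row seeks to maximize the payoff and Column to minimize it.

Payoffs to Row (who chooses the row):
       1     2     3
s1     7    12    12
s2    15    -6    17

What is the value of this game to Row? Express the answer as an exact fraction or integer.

Column 3 is strictly dominated by 1 for Column (it gives Row more in every row).
The remaining 2×2 game on (s1, s2) × (1, 2) has no saddle point. Let Row play s1 with probability p; indifference gives 7p + 15(1−p) = 12p − 6(1−p), so p = 21/26.
Similarly Column's optimal q on 1 is 9/13, and the value is 7·(9/13) + (12)·(4/13) = 111/13.

111/13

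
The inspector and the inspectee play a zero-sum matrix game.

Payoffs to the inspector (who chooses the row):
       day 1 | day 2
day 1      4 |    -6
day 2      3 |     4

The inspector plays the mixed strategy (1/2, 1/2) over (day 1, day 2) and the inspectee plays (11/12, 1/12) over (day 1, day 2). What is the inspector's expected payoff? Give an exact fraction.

25/8

Against (11/12, 1/12), each row's expected payoff is day 1: 19/6; day 2: 37/12.
Taking the (1/2, 1/2)-weighted average: (1/2)·(19/6) + (1/2)·(37/12) = 25/8.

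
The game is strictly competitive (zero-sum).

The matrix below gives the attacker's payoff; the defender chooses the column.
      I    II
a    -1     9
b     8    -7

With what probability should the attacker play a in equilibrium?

Row minima are -1 and -7, so the attacker's maximin is -1; column maxima are 8 and 9, so the defender's minimax is 8. These differ, so the equilibrium is in mixed strategies.
Let the attacker play a with probability p. The defender is indifferent when −p + 8(1−p) = 9p − 7(1−p), giving p = 3/5.

3/5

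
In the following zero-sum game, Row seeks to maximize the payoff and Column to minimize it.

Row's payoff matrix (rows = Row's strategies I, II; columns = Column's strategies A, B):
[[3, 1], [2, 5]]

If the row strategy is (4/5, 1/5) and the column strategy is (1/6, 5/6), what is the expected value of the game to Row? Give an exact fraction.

Against (1/6, 5/6), each row's expected payoff is I: 4/3; II: 9/2.
Taking the (4/5, 1/5)-weighted average: (4/5)·(4/3) + (1/5)·(9/2) = 59/30.

59/30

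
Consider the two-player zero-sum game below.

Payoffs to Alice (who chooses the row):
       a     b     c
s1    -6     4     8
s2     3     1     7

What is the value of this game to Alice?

3/2

Column c is strictly dominated by b for Bob (it gives Alice more in every row).
The remaining 2×2 game on (s1, s2) × (a, b) has no saddle point. Let Alice play s1 with probability p; indifference gives −6p + 3(1−p) = 4p + (1−p), so p = 1/6.
Similarly Bob's optimal q on a is 1/4, and the value is -6·(1/4) + (4)·(3/4) = 3/2.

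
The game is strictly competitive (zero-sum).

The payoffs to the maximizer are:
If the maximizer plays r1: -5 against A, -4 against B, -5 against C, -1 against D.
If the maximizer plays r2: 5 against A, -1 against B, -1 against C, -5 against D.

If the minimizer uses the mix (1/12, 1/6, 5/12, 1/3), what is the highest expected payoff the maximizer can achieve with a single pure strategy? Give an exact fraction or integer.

-11/6

r1: (-5)·(1/12) + (-4)·(1/6) + (-5)·(5/12) + (-1)·(1/3) = -7/2.
r2: (5)·(1/12) + (-1)·(1/6) + (-1)·(5/12) + (-5)·(1/3) = -11/6.
The best pure response is r2 with expected payoff -11/6.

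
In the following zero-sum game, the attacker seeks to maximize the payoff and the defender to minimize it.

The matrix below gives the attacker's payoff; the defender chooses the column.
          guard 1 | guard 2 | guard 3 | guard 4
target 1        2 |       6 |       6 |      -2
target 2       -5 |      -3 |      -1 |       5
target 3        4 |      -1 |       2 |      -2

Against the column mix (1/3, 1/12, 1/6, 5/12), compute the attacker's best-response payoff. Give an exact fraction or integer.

4/3

target 1: (2)·(1/3) + (6)·(1/12) + (6)·(1/6) + (-2)·(5/12) = 4/3.
target 2: (-5)·(1/3) + (-3)·(1/12) + (-1)·(1/6) + (5)·(5/12) = 0.
target 3: (4)·(1/3) + (-1)·(1/12) + (2)·(1/6) + (-2)·(5/12) = 3/4.
The best pure response is target 1 with expected payoff 4/3.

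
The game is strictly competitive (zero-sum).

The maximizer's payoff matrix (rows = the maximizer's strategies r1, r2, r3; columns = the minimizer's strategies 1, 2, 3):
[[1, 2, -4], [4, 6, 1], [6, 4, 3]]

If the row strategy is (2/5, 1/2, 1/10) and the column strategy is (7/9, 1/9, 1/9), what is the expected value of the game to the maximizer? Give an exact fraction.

122/45

Against (7/9, 1/9, 1/9), each row's expected payoff is r1: 5/9; r2: 35/9; r3: 49/9.
Taking the (2/5, 1/2, 1/10)-weighted average: (2/5)·(5/9) + (1/2)·(35/9) + (1/10)·(49/9) = 122/45.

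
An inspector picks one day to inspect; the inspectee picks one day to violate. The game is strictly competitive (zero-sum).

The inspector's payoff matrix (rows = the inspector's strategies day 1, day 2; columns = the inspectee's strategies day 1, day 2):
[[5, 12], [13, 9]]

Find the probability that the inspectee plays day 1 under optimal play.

Row minima are 5 and 9, so the inspector's maximin is 9; column maxima are 13 and 12, so the inspectee's minimax is 12. These differ, so the equilibrium is in mixed strategies.
Let the inspectee play day 1 with probability q. The inspector is indifferent when 5q + 12(1−q) = 13q + 9(1−q), giving q = 3/11.

3/11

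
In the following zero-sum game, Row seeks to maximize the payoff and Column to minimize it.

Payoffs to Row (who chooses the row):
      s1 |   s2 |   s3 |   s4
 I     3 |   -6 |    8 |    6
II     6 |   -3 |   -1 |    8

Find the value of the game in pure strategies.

-3

Row minima: -6, -3 → Row's maximin is -3.
Column maxima: 6, -3, 8, 8 → Column's minimax is -3.
They coincide at (II, s2), so the value is -3.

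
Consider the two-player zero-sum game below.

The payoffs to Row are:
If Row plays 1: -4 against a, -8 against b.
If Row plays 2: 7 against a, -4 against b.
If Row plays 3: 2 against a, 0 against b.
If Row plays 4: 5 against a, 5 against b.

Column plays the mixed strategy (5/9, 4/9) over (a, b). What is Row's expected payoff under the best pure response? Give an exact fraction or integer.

5

1: (-4)·(5/9) + (-8)·(4/9) = -52/9.
2: (7)·(5/9) + (-4)·(4/9) = 19/9.
3: (2)·(5/9) + (0)·(4/9) = 10/9.
4: (5)·(5/9) + (5)·(4/9) = 5.
The best pure response is 4 with expected payoff 5.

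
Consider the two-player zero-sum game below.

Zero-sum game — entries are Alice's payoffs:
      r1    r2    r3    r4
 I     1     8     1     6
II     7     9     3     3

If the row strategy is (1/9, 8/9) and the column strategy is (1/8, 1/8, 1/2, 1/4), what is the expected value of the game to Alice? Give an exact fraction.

Against (1/8, 1/8, 1/2, 1/4), each row's expected payoff is I: 25/8; II: 17/4.
Taking the (1/9, 8/9)-weighted average: (1/9)·(25/8) + (8/9)·(17/4) = 33/8.

33/8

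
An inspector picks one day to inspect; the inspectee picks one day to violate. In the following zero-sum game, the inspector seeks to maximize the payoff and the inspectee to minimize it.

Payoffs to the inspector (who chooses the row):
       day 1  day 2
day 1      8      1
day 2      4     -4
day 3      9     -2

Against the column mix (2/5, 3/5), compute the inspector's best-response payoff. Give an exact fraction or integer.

19/5

day 1: (8)·(2/5) + (1)·(3/5) = 19/5.
day 2: (4)·(2/5) + (-4)·(3/5) = -4/5.
day 3: (9)·(2/5) + (-2)·(3/5) = 12/5.
The best pure response is day 1 with expected payoff 19/5.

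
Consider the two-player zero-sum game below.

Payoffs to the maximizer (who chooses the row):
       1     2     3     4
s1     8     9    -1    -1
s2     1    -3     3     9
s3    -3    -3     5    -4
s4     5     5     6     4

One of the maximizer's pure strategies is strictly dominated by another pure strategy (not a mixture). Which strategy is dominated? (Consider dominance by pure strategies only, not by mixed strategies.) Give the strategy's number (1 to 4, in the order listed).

3

Compare s3 with s4: 5 > -3, 5 > -3, 6 > 5, 4 > -4.
So s4 strictly dominates s3 for the maximizer; s3 is strictly dominated.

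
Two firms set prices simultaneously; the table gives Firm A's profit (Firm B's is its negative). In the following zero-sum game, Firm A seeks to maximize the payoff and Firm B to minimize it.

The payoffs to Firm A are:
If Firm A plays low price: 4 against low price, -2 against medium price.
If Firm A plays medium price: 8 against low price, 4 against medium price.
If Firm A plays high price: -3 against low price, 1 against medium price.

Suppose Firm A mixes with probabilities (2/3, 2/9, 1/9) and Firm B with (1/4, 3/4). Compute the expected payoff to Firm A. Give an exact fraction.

Against (1/4, 3/4), each row's expected payoff is low price: -1/2; medium price: 5; high price: 0.
Taking the (2/3, 2/9, 1/9)-weighted average: (2/3)·(-1/2) + (2/9)·(5) + (1/9)·(0) = 7/9.

7/9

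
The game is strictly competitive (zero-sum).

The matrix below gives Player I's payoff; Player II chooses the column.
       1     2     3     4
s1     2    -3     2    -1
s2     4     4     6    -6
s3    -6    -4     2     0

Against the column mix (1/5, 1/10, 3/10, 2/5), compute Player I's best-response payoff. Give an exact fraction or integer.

s1: (2)·(1/5) + (-3)·(1/10) + (2)·(3/10) + (-1)·(2/5) = 3/10.
s2: (4)·(1/5) + (4)·(1/10) + (6)·(3/10) + (-6)·(2/5) = 3/5.
s3: (-6)·(1/5) + (-4)·(1/10) + (2)·(3/10) + (0)·(2/5) = -1.
The best pure response is s2 with expected payoff 3/5.

3/5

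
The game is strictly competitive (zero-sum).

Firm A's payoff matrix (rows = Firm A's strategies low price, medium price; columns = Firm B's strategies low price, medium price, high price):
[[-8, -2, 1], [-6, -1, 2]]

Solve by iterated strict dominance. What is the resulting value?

-6

Column medium price is strictly dominated by low price for Firm B (-8<-2, -6<-1); eliminate medium price.
Row low price is strictly dominated by row medium price (-6>-8, 2>1); eliminate low price.
Column high price is strictly dominated by low price for Firm B (-6<2); eliminate high price.
Only (medium price, low price) remains, with payoff -6.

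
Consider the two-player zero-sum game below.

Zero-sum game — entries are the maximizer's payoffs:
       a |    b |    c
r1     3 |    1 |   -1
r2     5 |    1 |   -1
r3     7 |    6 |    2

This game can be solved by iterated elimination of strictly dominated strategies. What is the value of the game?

2

Column b is strictly dominated by c for the minimizer (-1<1, -1<1, 2<6); eliminate b.
Column a is strictly dominated by c for the minimizer (-1<3, -1<5, 2<7); eliminate a.
Row r2 is strictly dominated by row r3 (2>-1); eliminate r2.
Row r1 is strictly dominated by row r3 (2>-1); eliminate r1.
Only (r3, c) remains, with payoff 2.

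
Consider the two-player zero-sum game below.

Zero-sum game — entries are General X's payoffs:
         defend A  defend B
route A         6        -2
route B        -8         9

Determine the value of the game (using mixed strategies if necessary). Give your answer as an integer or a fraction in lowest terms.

Row minima are -2 and -8, so General X's maximin is -2; column maxima are 6 and 9, so General Y's minimax is 6. These differ, so the equilibrium is in mixed strategies.
Let General X play route A with probability p. General Y is indifferent when 6p − 8(1−p) = −2p + 9(1−p), giving p = 17/25.
Let General Y play defend A with probability q. General X is indifferent when 6q − 2(1−q) = −8q + 9(1−q), giving q = 11/25.
The value is 6·(11/25) + (-2)·(14/25) = 38/25.

38/25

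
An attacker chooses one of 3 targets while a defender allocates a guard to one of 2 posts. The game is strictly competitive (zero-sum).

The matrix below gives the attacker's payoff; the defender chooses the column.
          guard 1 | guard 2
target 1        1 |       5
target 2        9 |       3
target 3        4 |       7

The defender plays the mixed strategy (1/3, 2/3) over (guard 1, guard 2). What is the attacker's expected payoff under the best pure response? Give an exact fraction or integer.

6

target 1: (1)·(1/3) + (5)·(2/3) = 11/3.
target 2: (9)·(1/3) + (3)·(2/3) = 5.
target 3: (4)·(1/3) + (7)·(2/3) = 6.
The best pure response is target 3 with expected payoff 6.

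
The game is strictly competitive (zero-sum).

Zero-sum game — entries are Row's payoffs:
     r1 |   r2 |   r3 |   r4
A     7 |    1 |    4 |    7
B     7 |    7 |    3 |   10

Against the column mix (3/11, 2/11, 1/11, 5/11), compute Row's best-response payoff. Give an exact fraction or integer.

A: (7)·(3/11) + (1)·(2/11) + (4)·(1/11) + (7)·(5/11) = 62/11.
B: (7)·(3/11) + (7)·(2/11) + (3)·(1/11) + (10)·(5/11) = 8.
The best pure response is B with expected payoff 8.

8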